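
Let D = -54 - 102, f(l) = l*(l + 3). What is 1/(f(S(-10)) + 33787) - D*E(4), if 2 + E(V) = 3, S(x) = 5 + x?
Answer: 5272333/33797 ≈ 156.00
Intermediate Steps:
E(V) = 1 (E(V) = -2 + 3 = 1)
f(l) = l*(3 + l)
D = -156
1/(f(S(-10)) + 33787) - D*E(4) = 1/((5 - 10)*(3 + (5 - 10)) + 33787) - (-156) = 1/(-5*(3 - 5) + 33787) - 1*(-156) = 1/(-5*(-2) + 33787) + 156 = 1/(10 + 33787) + 156 = 1/33797 + 156 = 5272333/33797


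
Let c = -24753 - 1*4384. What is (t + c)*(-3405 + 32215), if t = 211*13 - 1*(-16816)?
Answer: -275942180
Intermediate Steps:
t = 19559 (t = 2743 + 16816 = 19559)
c = -29137 (c = -24753 - 4384 = -29137)
(t + c)*(-3405 + 32215) = (19559 - 29137)*(-3405 + 32215) = -9578*28810 = -275942180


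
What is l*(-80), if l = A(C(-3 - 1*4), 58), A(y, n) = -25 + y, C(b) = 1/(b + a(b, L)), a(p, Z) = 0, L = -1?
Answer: 14080/7 ≈ 2011.4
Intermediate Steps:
C(b) = 1/b (C(b) = 1/(b + 0) = 1/b)
l = -176/7 (l = -25 + 1/(-3 - 1*4) = -25 + 1/(-3 - 4) = -25 + 1/(-7) = -25 - ⅐ = -176/7 ≈ -25.143)
l*(-80) = -176/7*(-80) = 14080/7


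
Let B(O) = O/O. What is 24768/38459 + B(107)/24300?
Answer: 601900859/934553700 ≈ 0.64405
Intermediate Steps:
B(O) = 1
24768/38459 + B(107)/24300 = 24768/38459 + 1/24300 = 601900859/934553700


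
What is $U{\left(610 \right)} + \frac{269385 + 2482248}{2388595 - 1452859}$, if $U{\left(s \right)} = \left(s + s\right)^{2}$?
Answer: $\frac{464250738011}{311912} \approx 1.4884 \cdot 10^{6}$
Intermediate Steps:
$U{\left(s \right)} = 4 s^{2}$ ($U{\left(s \right)} = \left(2 s\right)^{2} = 4 s^{2}$)
$U{\left(610 \right)} + \frac{269385 + 2482248}{2388595 - 1452859} = 4 \cdot 610^{2} + \frac{269385 + 2482248}{2388595 - 1452859} = 4 \cdot 372100 + \frac{2751633}{935736} = 1488400 + 2751633 \cdot \frac{1}{935736} = 1488400 + \frac{917211}{311912} = \frac{464250738011}{311912}$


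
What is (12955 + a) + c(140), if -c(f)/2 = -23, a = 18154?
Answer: 31155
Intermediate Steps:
c(f) = 46 (c(f) = -2*(-23) = 46)
(12955 + a) + c(140) = (12955 + 18154) + 46 = 31109 + 46 = 31155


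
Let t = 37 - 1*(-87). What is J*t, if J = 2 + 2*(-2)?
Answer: -248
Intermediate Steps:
t = 124 (t = 37 + 87 = 124)
J = -2 (J = 2 - 4 = -2)
J*t = -2*124 = -248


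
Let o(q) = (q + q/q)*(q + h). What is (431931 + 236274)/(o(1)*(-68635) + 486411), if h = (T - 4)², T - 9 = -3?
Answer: -668205/199939 ≈ -3.3420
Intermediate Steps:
T = 6 (T = 9 - 3 = 6)
h = 4 (h = (6 - 4)² = 2² = 4)
o(q) = (1 + q)*(4 + q) (o(q) = (q + q/q)*(q + 4) = (q + 1)*(4 + q) = (1 + q)*(4 + q))
(431931 + 236274)/(o(1)*(-68635) + 486411) = (431931 + 236274)/((4 + 1² + 5*1)*(-68635) + 486411) = 668205/((4 + 1 + 5)*(-68635) + 486411) = 668205/(10*(-68635) + 486411) = 668205/(-686350 + 486411) = 668205/(-199939) = 668205*(-1/199939) = -668205/199939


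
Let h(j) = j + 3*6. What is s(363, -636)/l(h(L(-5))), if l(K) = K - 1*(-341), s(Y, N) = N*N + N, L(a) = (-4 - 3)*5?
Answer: 33655/27 ≈ 1246.5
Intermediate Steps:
L(a) = -35 (L(a) = -7*5 = -35)
s(Y, N) = N + N**2 (s(Y, N) = N**2 + N = N + N**2)
h(j) = 18 + j (h(j) = j + 18 = 18 + j)
l(K) = 341 + K (l(K) = K + 341 = 341 + K)
s(363, -636)/l(h(L(-5))) = (-636*(1 - 636))/(341 + (18 - 35)) = (-636*(-635))/(341 - 17) = 403860/324 = 403860*(1/324) = 33655/27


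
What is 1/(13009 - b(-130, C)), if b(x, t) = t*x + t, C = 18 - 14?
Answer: 1/13525 ≈ 7.3937e-5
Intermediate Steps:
C = 4
b(x, t) = t + t*x
1/(13009 - b(-130, C)) = 1/(13009 - 4*(1 - 130)) = 1/(13009 - 4*(-129)) = 1/(13009 - 1*(-516)) = 1/(13009 + 516) = 1/13525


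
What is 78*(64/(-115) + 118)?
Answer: 1053468/115 ≈ 9160.6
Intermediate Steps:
78*(64/(-115) + 118) = 78*(64*(-1/115) + 118) = 78*(-64/115 + 118) = 78*(13506/115) = 1053468/115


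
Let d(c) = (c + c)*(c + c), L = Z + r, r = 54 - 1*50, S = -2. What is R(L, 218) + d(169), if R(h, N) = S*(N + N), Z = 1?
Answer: 113372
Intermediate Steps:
r = 4 (r = 54 - 50 = 4)
L = 5 (L = 1 + 4 = 5)
d(c) = 4*c**2 (d(c) = (2*c)*(2*c) = 4*c**2)
R(h, N) = -4*N (R(h, N) = -2*(N + N) = -4*N)
R(L, 218) + d(169) = -4*218 + 4*169**2 = -872 + 4*28561 = -872 + 114244 = 113372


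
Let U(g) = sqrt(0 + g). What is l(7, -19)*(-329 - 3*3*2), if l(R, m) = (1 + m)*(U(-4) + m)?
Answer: -118674 + 12492*I ≈ -1.1867e+5 + 12492.0*I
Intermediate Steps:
U(g) = sqrt(g)
l(R, m) = (1 + m)*(m + 2*I) (l(R, m) = (1 + m)*(sqrt(-4) + m) = (1 + m)*(2*I + m) = (1 + m)*(m + 2*I))
l(7, -19)*(-329 - 3*3*2) = (-19 + (-19)**2 + 2*I + 2*I*(-19))*(-329 - 3*3*2) = (-19 + 361 + 2*I - 38*I)*(-329 - 9*2) = (342 - 36*I)*(-329 - 18) = (342 - 36*I)*(-347) = -118674 + 12492*I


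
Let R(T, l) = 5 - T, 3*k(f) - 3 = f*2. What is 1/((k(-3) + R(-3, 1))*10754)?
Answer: 1/75278 ≈ 1.3284e-5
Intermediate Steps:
k(f) = 1 + 2*f/3 (k(f) = 1 + (f*2)/3 = 1 + (2*f)/3 = 1 + 2*f/3)
1/((k(-3) + R(-3, 1))*10754) = 1/(((1 + (⅔)*(-3)) + (5 - 1*(-3)))*10754) = 1/(((1 - 2) + (5 + 3))*10754) = 1/((-1 + 8)*10754) = 1/(7*10754) = 1/75278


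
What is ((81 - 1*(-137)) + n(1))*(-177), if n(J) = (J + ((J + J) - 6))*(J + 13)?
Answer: -31152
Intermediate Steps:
n(J) = (-6 + 3*J)*(13 + J) (n(J) = (J + (2*J - 6))*(13 + J) = (J + (-6 + 2*J))*(13 + J) = (-6 + 3*J)*(13 + J))
((81 - 1*(-137)) + n(1))*(-177) = ((81 - 1*(-137)) + (-78 + 3*1² + 33*1))*(-177) = ((81 + 137) + (-78 + 3*1 + 33))*(-177) = (218 + (-78 + 3 + 33))*(-177) = (218 - 42)*(-177) = 176*(-177) = -31152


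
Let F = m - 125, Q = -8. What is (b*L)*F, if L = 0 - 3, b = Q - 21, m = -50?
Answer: -15225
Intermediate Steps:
b = -29 (b = -8 - 21 = -29)
F = -175 (F = -50 - 125 = -175)
L = -3
(b*L)*F = -29*(-3)*(-175) = 87*(-175) = -15225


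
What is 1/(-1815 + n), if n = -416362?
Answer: -1/418177 ≈ -2.3913e-6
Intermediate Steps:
1/(-1815 + n) = 1/(-1815 - 416362) = 1/(-418177) = -1/418177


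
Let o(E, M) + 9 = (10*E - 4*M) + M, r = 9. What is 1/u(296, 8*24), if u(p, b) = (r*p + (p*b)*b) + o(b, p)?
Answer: 1/10915431 ≈ 9.1613e-8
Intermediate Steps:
o(E, M) = -9 - 3*M + 10*E (o(E, M) = -9 + ((10*E - 4*M) + M) = -9 + ((-4*M + 10*E) + M) = -9 + (-3*M + 10*E) = -9 - 3*M + 10*E)
u(p, b) = -9 + 6*p + 10*b + p*b**2 (u(p, b) = (9*p + (p*b)*b) + (-9 - 3*p + 10*b) = (9*p + (b*p)*b) + (-9 - 3*p + 10*b) = (9*p + p*b**2) + (-9 - 3*p + 10*b) = -9 + 6*p + 10*b + p*b**2)
1/u(296, 8*24) = 1/(-9 + 6*296 + 10*(8*24) + 296*(8*24)**2) = 1/(-9 + 1776 + 10*192 + 296*192**2) = 1/(-9 + 1776 + 1920 + 296*36864) = 1/(-9 + 1776 + 1920 + 10911744) = 1/10915431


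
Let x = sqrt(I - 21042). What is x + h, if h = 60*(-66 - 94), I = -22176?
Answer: -9600 + 147*I*sqrt(2) ≈ -9600.0 + 207.89*I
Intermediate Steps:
h = -9600 (h = 60*(-160) = -9600)
x = 147*I*sqrt(2) (x = sqrt(-22176 - 21042) = sqrt(-43218) = 147*I*sqrt(2) ≈ 207.89*I)
x + h = 147*I*sqrt(2) - 9600 = -9600 + 147*I*sqrt(2)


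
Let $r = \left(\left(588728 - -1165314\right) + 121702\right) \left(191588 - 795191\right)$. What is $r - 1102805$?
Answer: $-1132205808437$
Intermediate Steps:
$r = -1132204705632$ ($r = \left(\left(588728 + 1165314\right) + 121702\right) \left(-603603\right) = \left(1754042 + 121702\right) \left(-603603\right) = 1875744 \left(-603603\right) = -1132204705632$)
$r - 1102805 = -1132204705632 - 1102805 = -1132205808437$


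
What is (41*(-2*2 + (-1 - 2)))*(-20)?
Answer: 5740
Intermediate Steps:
(41*(-2*2 + (-1 - 2)))*(-20) = (41*(-4 - 3))*(-20) = (41*(-7))*(-20) = -287*(-20) = 5740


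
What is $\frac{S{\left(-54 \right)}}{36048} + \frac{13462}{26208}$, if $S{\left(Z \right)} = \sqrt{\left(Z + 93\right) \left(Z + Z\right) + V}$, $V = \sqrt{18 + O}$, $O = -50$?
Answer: $\frac{6731}{13104} + \frac{\sqrt{-1053 + i \sqrt{2}}}{18024} \approx 0.51366 + 0.0018004 i$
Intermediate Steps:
$V = 4 i \sqrt{2}$ ($V = \sqrt{18 - 50} = \sqrt{-32} = 4 i \sqrt{2} \approx 5.6569 i$)
$S{\left(Z \right)} = \sqrt{2 Z \left(93 + Z\right) + 4 i \sqrt{2}}$ ($S{\left(Z \right)} = \sqrt{\left(Z + 93\right) \left(Z + Z\right) + 4 i \sqrt{2}} = \sqrt{\left(93 + Z\right) 2 Z + 4 i \sqrt{2}} = \sqrt{2 Z \left(93 + Z\right) + 4 i \sqrt{2}}$)
$\frac{S{\left(-54 \right)}}{36048} + \frac{13462}{26208} = \frac{\sqrt{2 \left(-54\right)^{2} + 186 \left(-54\right) + 4 i \sqrt{2}}}{36048} + \frac{13462}{26208} = \sqrt{2 \cdot 2916 - 10044 + 4 i \sqrt{2}} \cdot \frac{1}{36048} + 13462 \cdot \frac{1}{26208} = \sqrt{5832 - 10044 + 4 i \sqrt{2}} \cdot \frac{1}{36048} + \frac{6731}{13104} = \sqrt{-4212 + 4 i \sqrt{2}} \cdot \frac{1}{36048} + \frac{6731}{13104} = \frac{\sqrt{-4212 + 4 i \sqrt{2}}}{36048} + \frac{6731}{13104} = \frac{6731}{13104} + \frac{\sqrt{-4212 + 4 i \sqrt{2}}}{36048}$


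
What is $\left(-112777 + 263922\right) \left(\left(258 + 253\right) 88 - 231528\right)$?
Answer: $-28197611200$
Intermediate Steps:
$\left(-112777 + 263922\right) \left(\left(258 + 253\right) 88 - 231528\right) = 151145 \left(511 \cdot 88 - 231528\right) = 151145 \left(44968 - 231528\right) = 151145 \left(-186560\right) = -28197611200$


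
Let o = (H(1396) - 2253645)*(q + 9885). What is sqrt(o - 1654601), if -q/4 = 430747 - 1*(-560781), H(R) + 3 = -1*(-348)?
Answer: sqrt(8914564644499) ≈ 2.9857e+6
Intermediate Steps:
H(R) = 345 (H(R) = -3 - 1*(-348) = -3 + 348 = 345)
q = -3966112 (q = -4*(430747 - 1*(-560781)) = -4*(430747 + 560781) = -4*991528 = -3966112)
o = 8914566299100 (o = (345 - 2253645)*(-3966112 + 9885) = -2253300*(-3956227) = 8914566299100)
sqrt(o - 1654601) = sqrt(8914566299100 - 1654601) = sqrt(8914564644499)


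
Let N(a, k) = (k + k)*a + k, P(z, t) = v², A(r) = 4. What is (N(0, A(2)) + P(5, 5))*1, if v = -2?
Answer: 8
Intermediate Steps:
P(z, t) = 4 (P(z, t) = (-2)² = 4)
N(a, k) = k + 2*a*k (N(a, k) = (2*k)*a + k = 2*a*k + k = k + 2*a*k)
(N(0, A(2)) + P(5, 5))*1 = (4*(1 + 2*0) + 4)*1 = (4*(1 + 0) + 4)*1 = (4*1 + 4)*1 = (4 + 4)*1 = 8*1 = 8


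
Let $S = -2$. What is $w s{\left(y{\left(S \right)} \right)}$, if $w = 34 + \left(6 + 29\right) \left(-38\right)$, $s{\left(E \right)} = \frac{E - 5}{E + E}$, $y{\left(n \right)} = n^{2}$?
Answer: $162$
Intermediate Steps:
$s{\left(E \right)} = \frac{-5 + E}{2 E}$
$w = -1296$ ($w = 34 + 35 \left(-38\right) = 34 - 1330 = -1296$)
$w s{\left(y{\left(S \right)} \right)} = - 1296 \frac{-5 + \left(-2\right)^{2}}{2 \left(-2\right)^{2}} = - 1296 \frac{-5 + 4}{2 \cdot 4} = - 1296 \cdot \frac{1}{2} \cdot \frac{1}{4} \left(-1\right) = \left(-1296\right) \left(- \frac{1}{8}\right) = 162$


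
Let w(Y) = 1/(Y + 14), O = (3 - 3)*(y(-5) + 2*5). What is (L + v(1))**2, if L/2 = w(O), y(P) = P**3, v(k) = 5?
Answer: 1296/49 ≈ 26.449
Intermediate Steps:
O = 0 (O = (3 - 3)*((-5)**3 + 2*5) = 0*(-125 + 10) = 0*(-115) = 0)
w(Y) = 1/(14 + Y)
L = 1/7 (L = 2/(14 + 0) = 2/14 = 2*(1/14) = 1/7 ≈ 0.14286)
(L + v(1))**2 = (1/7 + 5)**2 = (36/7)**2 = 1296/49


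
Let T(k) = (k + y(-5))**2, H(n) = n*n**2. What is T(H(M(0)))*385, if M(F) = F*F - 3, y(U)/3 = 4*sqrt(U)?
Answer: 3465 - 249480*I*sqrt(5) ≈ 3465.0 - 5.5785e+5*I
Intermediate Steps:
y(U) = 12*sqrt(U) (y(U) = 3*(4*sqrt(U)) = 12*sqrt(U))
M(F) = -3 + F**2 (M(F) = F**2 - 3 = -3 + F**2)
H(n) = n**3
T(k) = (k + 12*I*sqrt(5))**2 (T(k) = (k + 12*sqrt(-5))**2 = (k + 12*(I*sqrt(5)))**2 = (k + 12*I*sqrt(5))**2)
T(H(M(0)))*385 = ((-3 + 0**2)**3 + 12*I*sqrt(5))**2*385 = ((-3 + 0)**3 + 12*I*sqrt(5))**2*385 = ((-3)**3 + 12*I*sqrt(5))**2*385 = (-27 + 12*I*sqrt(5))**2*385 = 385*(-27 + 12*I*sqrt(5))**2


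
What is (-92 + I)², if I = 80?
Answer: 144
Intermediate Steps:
(-92 + I)² = (-92 + 80)² = (-12)² = 144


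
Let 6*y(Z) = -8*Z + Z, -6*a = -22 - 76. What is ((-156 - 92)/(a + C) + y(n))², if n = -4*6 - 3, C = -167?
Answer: 56115081/51076 ≈ 1098.7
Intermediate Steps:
a = 49/3 (a = -(-22 - 76)/6 = -⅙*(-98) = 49/3 ≈ 16.333)
n = -27 (n = -24 - 3 = -27)
y(Z) = -7*Z/6 (y(Z) = (-8*Z + Z)/6 = (-7*Z)/6 = -7*Z/6)
((-156 - 92)/(a + C) + y(n))² = ((-156 - 92)/(49/3 - 167) - 7/6*(-27))² = (-248/(-452/3) + 63/2)² = (-248*(-3/452) + 63/2)² = (186/113 + 63/2)² = (7491/226)² = 56115081/51076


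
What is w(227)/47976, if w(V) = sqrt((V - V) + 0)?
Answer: 0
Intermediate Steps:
w(V) = 0 (w(V) = sqrt(0 + 0) = sqrt(0) = 0)
w(227)/47976 = 0/47976 = 0*(1/47976) = 0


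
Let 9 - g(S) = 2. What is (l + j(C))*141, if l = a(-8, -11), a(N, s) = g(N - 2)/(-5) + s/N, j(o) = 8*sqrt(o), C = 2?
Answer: -141/40 + 1128*sqrt(2) ≈ 1591.7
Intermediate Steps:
g(S) = 7 (g(S) = 9 - 1*2 = 9 - 2 = 7)
a(N, s) = -7/5 + s/N (a(N, s) = 7/(-5) + s/N = 7*(-1/5) + s/N = -7/5 + s/N)
l = -1/40 (l = -7/5 - 11/(-8) = -7/5 - 11*(-1/8) = -7/5 + 11/8 = -1/40 ≈ -0.025000)
(l + j(C))*141 = (-1/40 + 8*sqrt(2))*141 = -141/40 + 1128*sqrt(2)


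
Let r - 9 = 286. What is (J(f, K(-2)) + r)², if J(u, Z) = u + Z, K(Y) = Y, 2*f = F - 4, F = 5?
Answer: 344569/4 ≈ 86142.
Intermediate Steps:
r = 295 (r = 9 + 286 = 295)
f = ½ (f = (5 - 4)/2 = (½)*1 = ½ ≈ 0.50000)
J(u, Z) = Z + u
(J(f, K(-2)) + r)² = ((-2 + ½) + 295)² = (-3/2 + 295)² = (587/2)² = 344569/4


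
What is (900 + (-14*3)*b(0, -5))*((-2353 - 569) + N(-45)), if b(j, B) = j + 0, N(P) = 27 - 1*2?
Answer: -2607300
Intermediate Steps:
N(P) = 25 (N(P) = 27 - 2 = 25)
b(j, B) = j
(900 + (-14*3)*b(0, -5))*((-2353 - 569) + N(-45)) = (900 - 14*3*0)*((-2353 - 569) + 25) = (900 - 42*0)*(-2922 + 25) = (900 + 0)*(-2897) = 900*(-2897) = -2607300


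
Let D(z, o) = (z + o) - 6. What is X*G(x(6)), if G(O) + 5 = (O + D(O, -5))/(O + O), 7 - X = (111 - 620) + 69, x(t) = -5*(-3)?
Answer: -19519/10 ≈ -1951.9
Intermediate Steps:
x(t) = 15
D(z, o) = -6 + o + z (D(z, o) = (o + z) - 6 = -6 + o + z)
X = 447 (X = 7 - ((111 - 620) + 69) = 7 - (-509 + 69) = 7 - 1*(-440) = 7 + 440 = 447)
G(O) = -5 + (-11 + 2*O)/(2*O) (G(O) = -5 + (O + (-6 - 5 + O))/(O + O) = -5 + (O + (-11 + O))/((2*O)) = -5 + (-11 + 2*O)*(1/(2*O)) = -5 + (-11 + 2*O)/(2*O))
X*G(x(6)) = 447*(-4 - 11/2/15) = 447*(-4 - 11/2*1/15) = 447*(-4 - 11/30) = 447*(-131/30) = -19519/10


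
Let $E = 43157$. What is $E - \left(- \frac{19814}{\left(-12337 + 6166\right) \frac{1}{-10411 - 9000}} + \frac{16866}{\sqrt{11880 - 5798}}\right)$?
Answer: $\frac{650931401}{6171} - \frac{8433 \sqrt{6082}}{3041} \approx 1.0527 \cdot 10^{5}$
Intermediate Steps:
$E - \left(- \frac{19814}{\left(-12337 + 6166\right) \frac{1}{-10411 - 9000}} + \frac{16866}{\sqrt{11880 - 5798}}\right) = 43157 - \left(- \frac{19814}{\left(-12337 + 6166\right) \frac{1}{-10411 - 9000}} + \frac{16866}{\sqrt{11880 - 5798}}\right) = 43157 - \left(- \frac{19814}{\left(-6171\right) \frac{1}{-19411}} + \frac{16866}{\sqrt{6082}}\right) = 43157 - \left(- \frac{19814}{\left(-6171\right) \left(- \frac{1}{19411}\right)} + 16866 \frac{\sqrt{6082}}{6082}\right) = 43157 - \left(- \frac{19814}{\frac{6171}{19411}} + \frac{8433 \sqrt{6082}}{3041}\right) = 43157 - \left(\left(-19814\right) \frac{19411}{6171} + \frac{8433 \sqrt{6082}}{3041}\right) = 43157 - \left(- \frac{384609554}{6171} + \frac{8433 \sqrt{6082}}{3041}\right) = 43157 + \left(\frac{384609554}{6171} - \frac{8433 \sqrt{6082}}{3041}\right) = \frac{650931401}{6171} - \frac{8433 \sqrt{6082}}{3041}$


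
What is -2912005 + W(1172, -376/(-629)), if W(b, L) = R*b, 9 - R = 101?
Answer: -3019829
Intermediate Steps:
R = -92 (R = 9 - 1*101 = 9 - 101 = -92)
W(b, L) = -92*b
-2912005 + W(1172, -376/(-629)) = -2912005 - 92*1172 = -2912005 - 107824 = -3019829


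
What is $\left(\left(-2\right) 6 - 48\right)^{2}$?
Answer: $3600$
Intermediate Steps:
$\left(\left(-2\right) 6 - 48\right)^{2} = \left(-12 - 48\right)^{2} = \left(-60\right)^{2} = 3600$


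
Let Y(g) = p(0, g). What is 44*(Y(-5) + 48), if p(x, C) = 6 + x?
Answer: 2376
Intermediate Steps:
Y(g) = 6 (Y(g) = 6 + 0 = 6)
44*(Y(-5) + 48) = 44*(6 + 48) = 44*54 = 2376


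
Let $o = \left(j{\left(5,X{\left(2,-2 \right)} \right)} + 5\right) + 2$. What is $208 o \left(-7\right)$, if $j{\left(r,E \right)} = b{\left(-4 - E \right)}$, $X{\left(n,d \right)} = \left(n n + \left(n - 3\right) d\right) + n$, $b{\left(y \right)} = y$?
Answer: $7280$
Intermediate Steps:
$X{\left(n,d \right)} = n + n^{2} + d \left(-3 + n\right)$ ($X{\left(n,d \right)} = \left(n^{2} + \left(-3 + n\right) d\right) + n = \left(n^{2} + d \left(-3 + n\right)\right) + n = n + n^{2} + d \left(-3 + n\right)$)
$j{\left(r,E \right)} = -4 - E$
$o = -5$ ($o = \left(\left(-4 - \left(2 + 2^{2} - -6 - 4\right)\right) + 5\right) + 2 = \left(\left(-4 - \left(2 + 4 + 6 - 4\right)\right) + 5\right) + 2 = \left(\left(-4 - 8\right) + 5\right) + 2 = \left(-12 + 5\right) + 2 = -7 + 2 = -5$)
$208 o \left(-7\right) = 208 \left(\left(-5\right) \left(-7\right)\right) = 208 \cdot 35 = 7280$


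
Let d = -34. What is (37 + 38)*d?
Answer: -2550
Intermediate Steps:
(37 + 38)*d = (37 + 38)*(-34) = 75*(-34) = -2550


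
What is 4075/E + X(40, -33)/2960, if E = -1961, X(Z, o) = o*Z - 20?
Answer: -19851/7844 ≈ -2.5307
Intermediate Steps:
X(Z, o) = -20 + Z*o (X(Z, o) = Z*o - 20 = -20 + Z*o)
4075/E + X(40, -33)/2960 = 4075/(-1961) + (-20 + 40*(-33))/2960 = 4075*(-1/1961) + (-20 - 1320)*(1/2960) = -4075/1961 - 1340*1/2960 = -4075/1961 - 67/148 = -19851/7844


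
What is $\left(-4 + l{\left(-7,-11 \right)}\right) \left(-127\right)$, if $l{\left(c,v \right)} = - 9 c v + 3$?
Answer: $88138$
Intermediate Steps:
$l{\left(c,v \right)} = 3 - 9 c v$ ($l{\left(c,v \right)} = - 9 c v + 3 = 3 - 9 c v$)
$\left(-4 + l{\left(-7,-11 \right)}\right) \left(-127\right) = \left(-4 + \left(3 - \left(-63\right) \left(-11\right)\right)\right) \left(-127\right) = \left(-4 + \left(3 - 693\right)\right) \left(-127\right) = \left(-4 - 690\right) \left(-127\right) = \left(-694\right) \left(-127\right) = 88138$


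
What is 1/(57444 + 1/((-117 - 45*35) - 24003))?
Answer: 25695/1476023579 ≈ 1.7408e-5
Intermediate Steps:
1/(57444 + 1/((-117 - 45*35) - 24003)) = 1/(57444 + 1/((-117 - 1575) - 24003)) = 1/(57444 + 1/(-1692 - 24003)) = 1/(57444 + 1/(-25695)) = 1/(57444 - 1/25695) = 1/(1476023579/25695) = 25695/1476023579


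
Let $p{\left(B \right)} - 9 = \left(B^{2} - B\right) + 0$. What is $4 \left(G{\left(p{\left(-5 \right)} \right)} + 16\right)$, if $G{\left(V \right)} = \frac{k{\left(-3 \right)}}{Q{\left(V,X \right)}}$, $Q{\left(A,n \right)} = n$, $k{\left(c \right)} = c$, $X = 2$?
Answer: $58$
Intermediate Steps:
$p{\left(B \right)} = 9 + B^{2} - B$ ($p{\left(B \right)} = 9 + \left(\left(B^{2} - B\right) + 0\right) = 9 + \left(B^{2} - B\right) = 9 + B^{2} - B$)
$G{\left(V \right)} = - \frac{3}{2}$
$4 \left(G{\left(p{\left(-5 \right)} \right)} + 16\right) = 4 \left(- \frac{3}{2} + 16\right) = 4 \cdot \frac{29}{2} = 58$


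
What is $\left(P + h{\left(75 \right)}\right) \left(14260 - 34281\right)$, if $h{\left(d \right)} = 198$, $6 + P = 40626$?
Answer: $-817217178$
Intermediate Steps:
$P = 40620$ ($P = -6 + 40626 = 40620$)
$\left(P + h{\left(75 \right)}\right) \left(14260 - 34281\right) = \left(40620 + 198\right) \left(14260 - 34281\right) = 40818 \left(-20021\right) = -817217178$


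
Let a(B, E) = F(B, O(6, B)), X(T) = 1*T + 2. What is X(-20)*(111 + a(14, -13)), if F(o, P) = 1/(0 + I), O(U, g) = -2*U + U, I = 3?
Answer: -2004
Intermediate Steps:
O(U, g) = -U
X(T) = 2 + T (X(T) = T + 2 = 2 + T)
F(o, P) = ⅓ (F(o, P) = 1/(0 + 3) = 1/3 = ⅓)
a(B, E) = ⅓
X(-20)*(111 + a(14, -13)) = (2 - 20)*(111 + ⅓) = -18*334/3 = -2004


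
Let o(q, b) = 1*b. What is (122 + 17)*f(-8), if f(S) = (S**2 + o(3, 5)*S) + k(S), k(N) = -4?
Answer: 2780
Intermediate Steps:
o(q, b) = b
f(S) = -4 + S**2 + 5*S (f(S) = (S**2 + 5*S) - 4 = -4 + S**2 + 5*S)
(122 + 17)*f(-8) = (122 + 17)*(-4 + (-8)**2 + 5*(-8)) = 139*(-4 + 64 - 40) = 139*20 = 2780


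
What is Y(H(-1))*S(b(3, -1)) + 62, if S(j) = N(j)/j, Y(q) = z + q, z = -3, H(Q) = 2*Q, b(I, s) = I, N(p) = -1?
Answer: 191/3 ≈ 63.667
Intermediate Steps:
Y(q) = -3 + q
S(j) = -1/j
Y(H(-1))*S(b(3, -1)) + 62 = (-3 + 2*(-1))*(-1/3) + 62 = (-3 - 2)*(-1*1/3) + 62 = -5*(-1/3) + 62 = 5/3 + 62 = 191/3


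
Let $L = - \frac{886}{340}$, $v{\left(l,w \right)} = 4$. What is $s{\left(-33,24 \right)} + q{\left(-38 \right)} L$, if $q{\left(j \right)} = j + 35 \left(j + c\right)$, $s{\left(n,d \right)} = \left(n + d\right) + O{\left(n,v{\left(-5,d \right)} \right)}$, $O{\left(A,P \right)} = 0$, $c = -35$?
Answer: $\frac{1147169}{170} \approx 6748.1$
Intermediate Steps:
$L = - \frac{443}{170}$ ($L = \left(-886\right) \frac{1}{340} = - \frac{443}{170} \approx -2.6059$)
$s{\left(n,d \right)} = d + n$ ($s{\left(n,d \right)} = \left(n + d\right) + 0 = \left(d + n\right) + 0 = d + n$)
$q{\left(j \right)} = -1225 + 36 j$ ($q{\left(j \right)} = j + 35 \left(j - 35\right) = j + 35 \left(-35 + j\right) = j + \left(-1225 + 35 j\right) = -1225 + 36 j$)
$s{\left(-33,24 \right)} + q{\left(-38 \right)} L = \left(24 - 33\right) + \left(-1225 + 36 \left(-38\right)\right) \left(- \frac{443}{170}\right) = -9 + \left(-1225 - 1368\right) \left(- \frac{443}{170}\right) = -9 - - \frac{1148699}{170} = -9 + \frac{1148699}{170} = \frac{1147169}{170}$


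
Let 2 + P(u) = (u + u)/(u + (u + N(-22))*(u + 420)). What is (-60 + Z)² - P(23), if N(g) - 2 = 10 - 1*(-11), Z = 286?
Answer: 45306184/887 ≈ 51078.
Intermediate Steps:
N(g) = 23 (N(g) = 2 + (10 - 1*(-11)) = 2 + (10 + 11) = 2 + 21 = 23)
P(u) = -2 + 2*u/(u + (23 + u)*(420 + u)) (P(u) = -2 + (u + u)/(u + (u + 23)*(u + 420)) = -2 + (2*u)/(u + (23 + u)*(420 + u)) = -2 + 2*u/(u + (23 + u)*(420 + u)))
(-60 + Z)² - P(23) = (-60 + 286)² - 2*(-9660 - 1*23² - 443*23)/(9660 + 23² + 444*23) = 226² - 2*(-9660 - 1*529 - 10189)/(9660 + 529 + 10212) = 51076 - 2*(-9660 - 529 - 10189)/20401 = 51076 - 2*(-20378)/20401 = 51076 - 1*(-1772/887) = 51076 + 1772/887 = 45306184/887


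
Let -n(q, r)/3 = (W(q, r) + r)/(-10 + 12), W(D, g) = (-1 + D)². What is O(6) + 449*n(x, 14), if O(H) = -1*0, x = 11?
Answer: -76779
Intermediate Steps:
n(q, r) = -3*r/2 - 3*(-1 + q)²/2 (n(q, r) = -3*((-1 + q)² + r)/(-10 + 12) = -3*(r + (-1 + q)²)/2 = -3*(r/2 + (-1 + q)²/2) = -3*r/2 - 3*(-1 + q)²/2)
O(H) = 0
O(6) + 449*n(x, 14) = 0 + 449*(-3/2*14 - 3*(-1 + 11)²/2) = 0 + 449*(-21 - 3/2*10²) = 0 + 449*(-21 - 3/2*100) = 0 + 449*(-21 - 150) = 0 + 449*(-171) = 0 - 76779 = -76779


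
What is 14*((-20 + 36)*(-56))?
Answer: -12544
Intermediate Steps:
14*((-20 + 36)*(-56)) = 14*(16*(-56)) = 14*(-896) = -12544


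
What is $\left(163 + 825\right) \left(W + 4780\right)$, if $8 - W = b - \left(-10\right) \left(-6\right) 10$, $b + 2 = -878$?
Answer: $6192784$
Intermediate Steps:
$b = -880$ ($b = -2 - 878 = -880$)
$W = 1488$ ($W = 8 - \left(-880 - \left(-10\right) \left(-6\right) 10\right) = 8 - \left(-880 - 60 \cdot 10\right) = 8 - \left(-880 - 600\right) = 8 - -1480 = 8 + 1480 = 1488$)
$\left(163 + 825\right) \left(W + 4780\right) = \left(163 + 825\right) \left(1488 + 4780\right) = 988 \cdot 6268 = 6192784$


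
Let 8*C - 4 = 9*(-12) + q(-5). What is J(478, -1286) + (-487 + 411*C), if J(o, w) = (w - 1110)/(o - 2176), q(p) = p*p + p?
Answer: -8152249/1698 ≈ -4801.1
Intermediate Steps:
q(p) = p + p**2 (q(p) = p**2 + p = p + p**2)
C = -21/2 (C = 1/2 + (9*(-12) - 5*(1 - 5))/8 = 1/2 + (-108 - 5*(-4))/8 = 1/2 + (-108 + 20)/8 = 1/2 + (1/8)*(-88) = 1/2 - 11 = -21/2 ≈ -10.500)
J(o, w) = (-1110 + w)/(-2176 + o)
J(478, -1286) + (-487 + 411*C) = (-1110 - 1286)/(-2176 + 478) + (-487 + 411*(-21/2)) = -2396/(-1698) + (-487 - 8631/2) = -1/1698*(-2396) - 9605/2 = 1198/849 - 9605/2 = -8152249/1698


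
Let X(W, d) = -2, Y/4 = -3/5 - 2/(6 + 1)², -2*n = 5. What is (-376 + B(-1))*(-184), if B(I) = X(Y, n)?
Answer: 69552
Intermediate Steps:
n = -5/2 (n = -½*5 = -5/2 ≈ -2.5000)
Y = -628/245 (Y = 4*(-3/5 - 2/(6 + 1)²) = 4*(-3*⅕ - 2/(7²)) = 4*(-⅗ - 2/49) = 4*(-157/245) = -628/245 ≈ -2.5633)
B(I) = -2
(-376 + B(-1))*(-184) = (-376 - 2)*(-184) = -378*(-184) = 69552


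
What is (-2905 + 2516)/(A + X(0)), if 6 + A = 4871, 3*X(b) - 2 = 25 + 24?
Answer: -389/4882 ≈ -0.079680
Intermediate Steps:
X(b) = 17 (X(b) = 2/3 + (25 + 24)/3 = 2/3 + (1/3)*49 = 2/3 + 49/3 = 17)
A = 4865 (A = -6 + 4871 = 4865)
(-2905 + 2516)/(A + X(0)) = (-2905 + 2516)/(4865 + 17) = -389/4882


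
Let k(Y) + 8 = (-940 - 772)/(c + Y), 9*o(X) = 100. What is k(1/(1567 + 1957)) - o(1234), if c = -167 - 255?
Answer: -67162684/4461381 ≈ -15.054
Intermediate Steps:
c = -422
o(X) = 100/9 (o(X) = (⅑)*100 = 100/9)
k(Y) = -8 - 1712/(-422 + Y) (k(Y) = -8 + (-940 - 772)/(-422 + Y) = -8 - 1712/(-422 + Y))
k(1/(1567 + 1957)) - o(1234) = 8*(208 - 1/(1567 + 1957))/(-422 + 1/(1567 + 1957)) - 1*100/9 = 8*(208 - 1/3524)/(-422 + 1/3524) - 100/9 = 8*(208 - 1*1/3524)/(-422 + 1/3524) - 100/9 = 8*(208 - 1/3524)/(-1487127/3524) - 100/9 = 8*(-3524/1487127)*(732991/3524) - 100/9 = -5863928/1487127 - 100/9 = -67162684/4461381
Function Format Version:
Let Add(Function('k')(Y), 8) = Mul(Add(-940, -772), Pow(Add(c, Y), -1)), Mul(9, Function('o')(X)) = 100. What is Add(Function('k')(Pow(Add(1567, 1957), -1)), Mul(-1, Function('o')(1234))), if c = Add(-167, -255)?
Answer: Rational(-67162684, 4461381) ≈ -15.054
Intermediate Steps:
c = -422
Function('o')(X) = Rational(100, 9) (Function('o')(X) = Mul(Rational(1, 9), 100) = Rational(100, 9))
Function('k')(Y) = Add(-8, Mul(-1712, Pow(Add(-422, Y), -1))) (Function('k')(Y) = Add(-8, Mul(Add(-940, -772), Pow(Add(-422, Y), -1))) = Add(-8, Mul(-1712, Pow(Add(-422, Y), -1))))
Add(Function('k')(Pow(Add(1567, 1957), -1)), Mul(-1, Function('o')(1234))) = Add(Mul(8, Pow(Add(-422, Pow(Add(1567, 1957), -1)), -1), Add(208, Mul(-1, Pow(Add(1567, 1957), -1)))), Mul(-1, Rational(100, 9))) = Add(Mul(8, Pow(Add(-422, Pow(3524, -1)), -1), Add(208, Mul(-1, Pow(3524, -1)))), Rational(-100, 9)) = Add(Mul(8, Pow(Add(-422, Rational(1, 3524)), -1), Add(208, Mul(-1, Rational(1, 3524)))), Rational(-100, 9)) = Add(Mul(8, Pow(Rational(-1487127, 3524), -1), Add(208, Rational(-1, 3524))), Rational(-100, 9)) = Add(Mul(8, Rational(-3524, 1487127), Rational(732991, 3524)), Rational(-100, 9)) = Add(Rational(-5863928, 1487127), Rational(-100, 9)) = Rational(-67162684, 4461381)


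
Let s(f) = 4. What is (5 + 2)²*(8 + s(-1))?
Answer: 588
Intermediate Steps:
(5 + 2)²*(8 + s(-1)) = (5 + 2)²*(8 + 4) = 7²*12 = 49*12 = 588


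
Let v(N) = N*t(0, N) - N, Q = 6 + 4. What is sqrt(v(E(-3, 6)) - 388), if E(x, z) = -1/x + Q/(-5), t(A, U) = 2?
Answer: I*sqrt(3507)/3 ≈ 19.74*I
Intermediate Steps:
Q = 10
E(x, z) = -2 - 1/x (E(x, z) = -1/x + 10/(-5) = -1/x + 10*(-1/5) = -1/x - 2 = -2 - 1/x)
v(N) = N (v(N) = N*2 - N = 2*N - N = N)
sqrt(v(E(-3, 6)) - 388) = sqrt((-2 - 1/(-3)) - 388) = sqrt((-2 - 1*(-1/3)) - 388) = sqrt((-2 + 1/3) - 388) = sqrt(-5/3 - 388) = sqrt(-1169/3) = I*sqrt(3507)/3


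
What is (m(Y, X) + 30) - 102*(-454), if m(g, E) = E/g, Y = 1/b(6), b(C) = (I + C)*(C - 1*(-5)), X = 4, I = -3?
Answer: 46470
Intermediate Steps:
b(C) = (-3 + C)*(5 + C) (b(C) = (-3 + C)*(C - 1*(-5)) = (-3 + C)*(C + 5) = (-3 + C)*(5 + C))
Y = 1/33 (Y = 1/(-15 + 6**2 + 2*6) = 1/(-15 + 36 + 12) = 1/33 ≈ 0.030303)
(m(Y, X) + 30) - 102*(-454) = (4/(1/33) + 30) - 102*(-454) = (4*33 + 30) + 46308 = (132 + 30) + 46308 = 162 + 46308 = 46470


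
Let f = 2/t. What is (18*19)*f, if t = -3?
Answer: -228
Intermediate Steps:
f = -⅔ (f = 2/(-3) = 2*(-⅓) = -⅔ ≈ -0.66667)
(18*19)*f = (18*19)*(-⅔) = 342*(-⅔) = -228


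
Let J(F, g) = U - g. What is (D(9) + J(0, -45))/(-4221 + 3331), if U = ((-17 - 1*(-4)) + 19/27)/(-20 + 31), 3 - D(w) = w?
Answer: -11251/264330 ≈ -0.042564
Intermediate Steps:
D(w) = 3 - w
U = -332/297 (U = ((-17 + 4) + 19*(1/27))/11 = (-13 + 19/27)*(1/11) = -332/27*1/11 = -332/297 ≈ -1.1178)
J(F, g) = -332/297 - g
(D(9) + J(0, -45))/(-4221 + 3331) = ((3 - 1*9) + (-332/297 - 1*(-45)))/(-4221 + 3331) = ((3 - 9) + (-332/297 + 45))/(-890) = (-6 + 13033/297)*(-1/890) = (11251/297)*(-1/890) = -11251/264330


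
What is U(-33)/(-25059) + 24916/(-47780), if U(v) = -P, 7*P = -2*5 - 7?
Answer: -1092850642/2095308285 ≈ -0.52157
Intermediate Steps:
P = -17/7 (P = (-2*5 - 7)/7 = (-10 - 7)/7 = (⅐)*(-17) = -17/7 ≈ -2.4286)
U(v) = 17/7 (U(v) = -1*(-17/7) = 17/7)
U(-33)/(-25059) + 24916/(-47780) = (17/7)/(-25059) + 24916/(-47780) = (17/7)*(-1/25059) + 24916*(-1/47780) = -17/175413 - 6229/11945 = -1092850642/2095308285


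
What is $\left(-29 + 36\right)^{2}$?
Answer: $49$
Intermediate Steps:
$\left(-29 + 36\right)^{2} = 7^{2} = 49$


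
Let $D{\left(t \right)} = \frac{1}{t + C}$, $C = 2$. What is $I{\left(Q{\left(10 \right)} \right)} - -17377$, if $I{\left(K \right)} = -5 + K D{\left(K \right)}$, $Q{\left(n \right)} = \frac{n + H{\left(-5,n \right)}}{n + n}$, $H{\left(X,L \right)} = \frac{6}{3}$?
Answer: $\frac{225839}{13} \approx 17372.0$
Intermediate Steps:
$H{\left(X,L \right)} = 2$ ($H{\left(X,L \right)} = 6 \cdot \frac{1}{3} = 2$)
$Q{\left(n \right)} = \frac{2 + n}{2 n}$ ($Q{\left(n \right)} = \frac{n + 2}{n + n} = \frac{2 + n}{2 n}$)
$D{\left(t \right)} = \frac{1}{2 + t}$ ($D{\left(t \right)} = \frac{1}{t + 2} = \frac{1}{2 + t}$)
$I{\left(K \right)} = -5 + \frac{K}{2 + K}$
$I{\left(Q{\left(10 \right)} \right)} - -17377 = \frac{2 \left(-5 - 2 \frac{2 + 10}{2 \cdot 10}\right)}{2 + \frac{2 + 10}{2 \cdot 10}} - -17377 = \frac{2 \left(-5 - 2 \cdot \frac{1}{2} \cdot \frac{1}{10} \cdot 12\right)}{2 + \frac{1}{2} \cdot \frac{1}{10} \cdot 12} + 17377 = \frac{2 \left(-5 - \frac{6}{5}\right)}{2 + \frac{3}{5}} + 17377 = \frac{2 \left(-5 - \frac{6}{5}\right)}{\frac{13}{5}} + 17377 = 2 \cdot \frac{5}{13} \left(- \frac{31}{5}\right) + 17377 = - \frac{62}{13} + 17377 = \frac{225839}{13}$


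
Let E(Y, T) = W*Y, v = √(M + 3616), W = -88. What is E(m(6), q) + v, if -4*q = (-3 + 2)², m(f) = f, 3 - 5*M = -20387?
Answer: -528 + √7694 ≈ -440.28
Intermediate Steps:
M = 4078 (M = ⅗ - ⅕*(-20387) = ⅗ + 20387/5 = 4078)
v = √7694 (v = √(4078 + 3616) = √7694 ≈ 87.715)
q = -¼ (q = -(-3 + 2)²/4 = -¼*(-1)² = -¼*1 = -¼ ≈ -0.25000)
E(Y, T) = -88*Y
E(m(6), q) + v = -88*6 + √7694 = -528 + √7694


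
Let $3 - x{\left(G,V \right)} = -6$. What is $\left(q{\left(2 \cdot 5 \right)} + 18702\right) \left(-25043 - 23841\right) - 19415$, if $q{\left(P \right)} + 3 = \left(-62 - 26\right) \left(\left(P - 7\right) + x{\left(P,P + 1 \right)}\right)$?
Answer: $-862479827$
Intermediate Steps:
$x{\left(G,V \right)} = 9$ ($x{\left(G,V \right)} = 3 - -6 = 3 + 6 = 9$)
$q{\left(P \right)} = -179 - 88 P$ ($q{\left(P \right)} = -3 + \left(-62 - 26\right) \left(\left(P - 7\right) + 9\right) = -3 - 88 \left(\left(-7 + P\right) + 9\right) = -3 - 88 \left(2 + P\right) = -3 - \left(176 + 88 P\right) = -179 - 88 P$)
$\left(q{\left(2 \cdot 5 \right)} + 18702\right) \left(-25043 - 23841\right) - 19415 = \left(\left(-179 - 88 \cdot 2 \cdot 5\right) + 18702\right) \left(-25043 - 23841\right) - 19415 = \left(\left(-179 - 880\right) + 18702\right) \left(-48884\right) - 19415 = \left(-1059 + 18702\right) \left(-48884\right) - 19415 = 17643 \left(-48884\right) - 19415 = -862460412 - 19415 = -862479827$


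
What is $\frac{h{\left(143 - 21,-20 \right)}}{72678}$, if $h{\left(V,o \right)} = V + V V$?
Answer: $\frac{2501}{12113} \approx 0.20647$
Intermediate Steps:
$h{\left(V,o \right)} = V + V^{2}$
$\frac{h{\left(143 - 21,-20 \right)}}{72678} = \frac{\left(143 - 21\right) \left(1 + \left(143 - 21\right)\right)}{72678} = \left(143 - 21\right) \left(1 + \left(143 - 21\right)\right) \frac{1}{72678} = 122 \left(1 + 122\right) \frac{1}{72678} = 122 \cdot 123 \cdot \frac{1}{72678} = 15006 \cdot \frac{1}{72678} = \frac{2501}{12113}$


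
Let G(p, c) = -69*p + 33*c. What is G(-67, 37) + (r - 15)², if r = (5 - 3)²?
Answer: 5965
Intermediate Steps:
r = 4 (r = 2² = 4)
G(-67, 37) + (r - 15)² = (-69*(-67) + 33*37) + (4 - 15)² = (4623 + 1221) + (-11)² = 5844 + 121 = 5965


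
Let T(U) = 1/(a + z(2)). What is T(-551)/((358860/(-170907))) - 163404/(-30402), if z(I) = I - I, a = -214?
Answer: 77493679227/14412056840 ≈ 5.3770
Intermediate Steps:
z(I) = 0
T(U) = -1/214 (T(U) = 1/(-214 + 0) = 1/(-214) = -1/214)
T(-551)/((358860/(-170907))) - 163404/(-30402) = -1/(214*(358860/(-170907))) - 163404/(-30402) = -1/(214*(358860*(-1/170907))) - 163404*(-1/30402) = -1/(214*(-119620/56969)) + 3026/563 = -1/214*(-56969/119620) + 3026/563 = 56969/25598680 + 3026/563 = 77493679227/14412056840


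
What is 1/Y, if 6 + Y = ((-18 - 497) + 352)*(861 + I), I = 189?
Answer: -1/171156 ≈ -5.8426e-6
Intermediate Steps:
Y = -171156 (Y = -6 + ((-18 - 497) + 352)*(861 + 189) = -6 + (-515 + 352)*1050 = -6 - 163*1050 = -6 - 171150 = -171156)
1/Y = 1/(-171156) = -1/171156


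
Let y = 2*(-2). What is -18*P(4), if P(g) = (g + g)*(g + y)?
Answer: 0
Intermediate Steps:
y = -4
P(g) = 2*g*(-4 + g) (P(g) = (g + g)*(g - 4) = (2*g)*(-4 + g) = 2*g*(-4 + g))
-18*P(4) = -36*4*(-4 + 4) = -36*4*0 = -18*0 = 0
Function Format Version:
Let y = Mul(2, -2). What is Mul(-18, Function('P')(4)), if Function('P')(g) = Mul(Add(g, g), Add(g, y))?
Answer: 0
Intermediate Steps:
y = -4
Function('P')(g) = Mul(2, g, Add(-4, g)) (Function('P')(g) = Mul(Add(g, g), Add(g, -4)) = Mul(Mul(2, g), Add(-4, g)) = Mul(2, g, Add(-4, g)))
Mul(-18, Function('P')(4)) = Mul(-18, Mul(2, 4, Add(-4, 4))) = Mul(-18, Mul(2, 4, 0)) = Mul(-18, 0) = 0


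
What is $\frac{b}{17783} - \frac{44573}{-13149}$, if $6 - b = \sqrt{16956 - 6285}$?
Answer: $\frac{792720553}{233828667} - \frac{\sqrt{10671}}{17783} \approx 3.3844$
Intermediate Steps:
$b = 6 - \sqrt{10671}$ ($b = 6 - \sqrt{16956 - 6285} = 6 - \sqrt{10671} \approx -97.301$)
$\frac{b}{17783} - \frac{44573}{-13149} = \frac{6 - \sqrt{10671}}{17783} - \frac{44573}{-13149} = \left(6 - \sqrt{10671}\right) \frac{1}{17783} - - \frac{44573}{13149} = \left(\frac{6}{17783} - \frac{\sqrt{10671}}{17783}\right) + \frac{44573}{13149} = \frac{792720553}{233828667} - \frac{\sqrt{10671}}{17783}$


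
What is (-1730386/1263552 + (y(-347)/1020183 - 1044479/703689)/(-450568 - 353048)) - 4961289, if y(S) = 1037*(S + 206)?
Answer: -570794810744602519416215843/115049668178718824544 ≈ -4.9613e+6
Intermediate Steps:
y(S) = 213622 + 1037*S (y(S) = 1037*(206 + S) = 213622 + 1037*S)
(-1730386/1263552 + (y(-347)/1020183 - 1044479/703689)/(-450568 - 353048)) - 4961289 = (-1730386/1263552 + ((213622 + 1037*(-347))/1020183 - 1044479/703689)/(-450568 - 353048)) - 4961289 = (-1730386*1/1263552 + ((213622 - 359839)*(1/1020183) - 1044479*1/703689)/(-803616)) - 4961289 = (-865193/631776 + (-146217*1/1020183 - 1044479/703689)*(-1/803616)) - 4961289 = (-865193/631776 + (-48739/340061 - 1044479/703689)*(-1/803616)) - 4961289 = (-865193/631776 - 389483671390/239297185029*(-1/803616)) - 4961289 = (-865193/631776 + 17703803245/8741047574739312) - 4961289 = -157555874781113138627/115049668178718824544 - 4961289 = -570794810744602519416215843/115049668178718824544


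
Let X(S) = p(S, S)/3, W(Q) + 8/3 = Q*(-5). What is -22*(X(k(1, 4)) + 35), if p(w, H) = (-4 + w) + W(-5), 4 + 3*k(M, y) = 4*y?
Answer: -8404/9 ≈ -933.78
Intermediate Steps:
k(M, y) = -4/3 + 4*y/3 (k(M, y) = -4/3 + (4*y)/3 = -4/3 + 4*y/3)
W(Q) = -8/3 - 5*Q (W(Q) = -8/3 + Q*(-5) = -8/3 - 5*Q)
p(w, H) = 55/3 + w (p(w, H) = (-4 + w) + (-8/3 - 5*(-5)) = (-4 + w) + (-8/3 + 25) = (-4 + w) + 67/3 = 55/3 + w)
X(S) = 55/9 + S/3 (X(S) = (55/3 + S)/3 = (55/3 + S)*(⅓) = 55/9 + S/3)
-22*(X(k(1, 4)) + 35) = -22*((55/9 + (-4/3 + (4/3)*4)/3) + 35) = -22*((55/9 + (-4/3 + 16/3)/3) + 35) = -22*((55/9 + (⅓)*4) + 35) = -22*((55/9 + 4/3) + 35) = -22*(67/9 + 35) = -22*382/9 = -8404/9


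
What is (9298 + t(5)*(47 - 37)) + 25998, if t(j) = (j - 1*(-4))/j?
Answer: 35314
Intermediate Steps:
t(j) = (4 + j)/j (t(j) = (j + 4)/j = (4 + j)/j)
(9298 + t(5)*(47 - 37)) + 25998 = (9298 + ((4 + 5)/5)*(47 - 37)) + 25998 = (9298 + ((⅕)*9)*10) + 25998 = (9298 + (9/5)*10) + 25998 = (9298 + 18) + 25998 = 9316 + 25998 = 35314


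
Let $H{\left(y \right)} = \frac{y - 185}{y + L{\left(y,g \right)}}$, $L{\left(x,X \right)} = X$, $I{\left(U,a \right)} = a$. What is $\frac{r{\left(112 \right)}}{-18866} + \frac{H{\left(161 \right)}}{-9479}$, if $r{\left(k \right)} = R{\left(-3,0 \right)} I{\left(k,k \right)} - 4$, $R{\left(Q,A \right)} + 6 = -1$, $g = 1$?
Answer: $\frac{100875334}{2414215989} \approx 0.041784$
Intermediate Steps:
$R{\left(Q,A \right)} = -7$ ($R{\left(Q,A \right)} = -6 - 1 = -7$)
$H{\left(y \right)} = \frac{-185 + y}{1 + y}$ ($H{\left(y \right)} = \frac{y - 185}{y + 1} = \frac{-185 + y}{1 + y}$)
$r{\left(k \right)} = -4 - 7 k$ ($r{\left(k \right)} = - 7 k - 4 = -4 - 7 k$)
$\frac{r{\left(112 \right)}}{-18866} + \frac{H{\left(161 \right)}}{-9479} = \frac{-4 - 784}{-18866} + \frac{\frac{1}{1 + 161} \left(-185 + 161\right)}{-9479} = \left(-4 - 784\right) \left(- \frac{1}{18866}\right) + \frac{1}{162} \left(-24\right) \left(- \frac{1}{9479}\right) = \left(-788\right) \left(- \frac{1}{18866}\right) + \frac{1}{162} \left(-24\right) \left(- \frac{1}{9479}\right) = \frac{394}{9433} - - \frac{4}{255933} = \frac{394}{9433} + \frac{4}{255933} = \frac{100875334}{2414215989}$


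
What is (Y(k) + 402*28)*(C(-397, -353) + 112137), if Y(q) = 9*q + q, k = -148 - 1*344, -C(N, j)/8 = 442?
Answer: 688095936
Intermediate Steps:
C(N, j) = -3536 (C(N, j) = -8*442 = -3536)
k = -492 (k = -148 - 344 = -492)
Y(q) = 10*q
(Y(k) + 402*28)*(C(-397, -353) + 112137) = (10*(-492) + 402*28)*(-3536 + 112137) = (-4920 + 11256)*108601 = 6336*108601 = 688095936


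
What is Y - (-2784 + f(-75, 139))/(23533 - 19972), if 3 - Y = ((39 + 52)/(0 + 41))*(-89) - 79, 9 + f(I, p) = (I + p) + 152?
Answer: 13639426/48667 ≈ 280.26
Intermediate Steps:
f(I, p) = 143 + I + p (f(I, p) = -9 + ((I + p) + 152) = -9 + (152 + I + p) = 143 + I + p)
Y = 11461/41 (Y = 3 - (((39 + 52)/(0 + 41))*(-89) - 79) = 3 - ((91/41)*(-89) - 79) = 3 - (-8099/41 - 79) = 3 - 1*(-11338/41) = 3 + 11338/41 = 11461/41 ≈ 279.54)
Y - (-2784 + f(-75, 139))/(23533 - 19972) = 11461/41 - (-2784 + (143 - 75 + 139))/(23533 - 19972) = 11461/41 - (-2784 + 207)/3561 = 11461/41 - (-2577)/3561 = 11461/41 - 1*(-859/1187) = 11461/41 + 859/1187 = 13639426/48667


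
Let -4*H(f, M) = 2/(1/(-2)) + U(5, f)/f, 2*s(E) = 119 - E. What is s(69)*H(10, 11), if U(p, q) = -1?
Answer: 205/8 ≈ 25.625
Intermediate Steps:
s(E) = 119/2 - E/2 (s(E) = (119 - E)/2 = 119/2 - E/2)
H(f, M) = 1 + 1/(4*f) (H(f, M) = -(2/(1/(-2)) - 1/f)/4 = -(2/(-½) - 1/f)/4 = -(2*(-2) - 1/f)/4 = -(-4 - 1/f)/4 = 1 + 1/(4*f))
s(69)*H(10, 11) = (119/2 - ½*69)*((¼ + 10)/10) = (119/2 - 69/2)*((⅒)*(41/4)) = 25*(41/40) = 205/8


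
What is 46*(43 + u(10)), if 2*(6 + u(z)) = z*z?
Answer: 4002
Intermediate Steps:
u(z) = -6 + z²/2 (u(z) = -6 + (z*z)/2 = -6 + z²/2)
46*(43 + u(10)) = 46*(43 + (-6 + (½)*10²)) = 46*(43 + (-6 + (½)*100)) = 46*(43 + (-6 + 50)) = 46*(43 + 44) = 46*87 = 4002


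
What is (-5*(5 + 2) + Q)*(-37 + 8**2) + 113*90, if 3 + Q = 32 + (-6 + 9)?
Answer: 10089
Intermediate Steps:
Q = 32 (Q = -3 + (32 + (-6 + 9)) = -3 + (32 + 3) = -3 + 35 = 32)
(-5*(5 + 2) + Q)*(-37 + 8**2) + 113*90 = (-5*(5 + 2) + 32)*(-37 + 8**2) + 113*90 = (-5*7 + 32)*(-37 + 64) + 10170 = (-35 + 32)*27 + 10170 = -3*27 + 10170 = -81 + 10170 = 10089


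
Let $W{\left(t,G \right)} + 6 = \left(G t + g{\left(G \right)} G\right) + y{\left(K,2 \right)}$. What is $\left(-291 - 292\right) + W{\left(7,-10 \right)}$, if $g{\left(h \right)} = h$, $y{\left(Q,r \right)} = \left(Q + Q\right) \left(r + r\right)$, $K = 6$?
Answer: $-511$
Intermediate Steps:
$y{\left(Q,r \right)} = 4 Q r$ ($y{\left(Q,r \right)} = 2 Q 2 r = 4 Q r$)
$W{\left(t,G \right)} = 42 + G^{2} + G t$ ($W{\left(t,G \right)} = -6 + \left(\left(G t + G G\right) + 4 \cdot 6 \cdot 2\right) = -6 + \left(\left(G t + G^{2}\right) + 48\right) = -6 + \left(\left(G^{2} + G t\right) + 48\right) = -6 + \left(48 + G^{2} + G t\right) = 42 + G^{2} + G t$)
$\left(-291 - 292\right) + W{\left(7,-10 \right)} = \left(-291 - 292\right) + \left(42 + \left(-10\right)^{2} - 70\right) = -583 + \left(42 + 100 - 70\right) = -583 + 72 = -511$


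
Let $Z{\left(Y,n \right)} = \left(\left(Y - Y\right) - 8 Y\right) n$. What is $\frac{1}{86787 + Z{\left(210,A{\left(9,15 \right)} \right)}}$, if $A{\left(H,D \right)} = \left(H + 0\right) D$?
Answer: $- \frac{1}{140013} \approx -7.1422 \cdot 10^{-6}$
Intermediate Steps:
$A{\left(H,D \right)} = D H$ ($A{\left(H,D \right)} = H D = D H$)
$Z{\left(Y,n \right)} = - 8 Y n$ ($Z{\left(Y,n \right)} = \left(0 - 8 Y\right) n = - 8 Y n$)
$\frac{1}{86787 + Z{\left(210,A{\left(9,15 \right)} \right)}} = \frac{1}{86787 - 1680 \cdot 15 \cdot 9} = \frac{1}{86787 - 1680 \cdot 135} = \frac{1}{86787 - 226800} = \frac{1}{-140013} = - \frac{1}{140013}$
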